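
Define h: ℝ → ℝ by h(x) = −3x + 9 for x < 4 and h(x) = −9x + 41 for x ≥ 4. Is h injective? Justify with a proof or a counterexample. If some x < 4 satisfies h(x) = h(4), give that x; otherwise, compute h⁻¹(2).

4/3

Both pieces are strictly decreasing (slopes −3 and −9), so each is injective on its own interval.
The left piece maps (−∞, 4) onto (−3, ∞); the right piece maps [4, ∞) onto (−∞, 5].
These images overlap. In particular h(4) = 5 (right piece), and solving −3x + 9 = 5 on the left piece gives x = 4/3 < 4.
So h(4/3) = h(4) with 4/3 ≠ 4, and h is not injective. This x = 4/3 is the requested value below 4.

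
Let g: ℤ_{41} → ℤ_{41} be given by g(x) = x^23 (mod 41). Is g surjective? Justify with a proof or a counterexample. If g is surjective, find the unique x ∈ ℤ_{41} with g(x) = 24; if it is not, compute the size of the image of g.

28

Since 41 is prime, the nonzero elements of ℤ_{41} form a cyclic group of order 40.
As gcd(23, 40) = 1, raising to the 23rd power is a bijection on this group: if s^23 ≡ t^23 then (st^{−1})^23 = 1, and the only element of order dividing gcd(23, 40) = 1 is 1, so s = t.
With g(0) = 0 this makes g injective on all of ℤ_{41}, hence bijective (finite equal-size domain and codomain). In particular g is surjective.
Since g is surjective, we find the preimage of 24. The inverse of x ↦ x^23 on (ℤ_{41})^× is x ↦ x^7, because 23·7 = 161 = 4·40 + 1 ≡ 1 (mod 40) and x^{40} = 1 for x ≠ 0 (Fermat). So g⁻¹(24) = 24^7 mod 41.
Repeated squaring mod 41: 24^1 ≡ 24, 24^2 ≡ 24² = 576 ≡ 2, 24^4 ≡ 2² = 4. Since 7 = 4 + 2 + 1, 24^7 ≡ 4·2·24: 4·2 = 8, then 8·24 = 192 ≡ 28. So 24^7 ≡ 28 (mod 41).
Hence g⁻¹(24) = 28.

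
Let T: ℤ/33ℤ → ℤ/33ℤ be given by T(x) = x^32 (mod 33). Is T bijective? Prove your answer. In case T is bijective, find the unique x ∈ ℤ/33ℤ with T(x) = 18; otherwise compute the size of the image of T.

T(4): Repeated squaring mod 33: 4^1 ≡ 4, 4^2 ≡ 4² = 16, 4^4 ≡ 16² = 256 ≡ 25, 4^8 ≡ 25² = 625 ≡ 31, 4^16 ≡ 31² = 961 ≡ 4, 4^32 ≡ 4² = 16. So 4^32 ≡ 16 (mod 33).
T(7): Repeated squaring mod 33: 7^1 ≡ 7, 7^2 ≡ 7² = 49 ≡ 16, 7^4 ≡ 16² = 256 ≡ 25, 7^8 ≡ 25² = 625 ≡ 31, 7^16 ≡ 31² = 961 ≡ 4, 7^32 ≡ 4² = 16. So 7^32 ≡ 16 (mod 33).
So T(4) = T(7) = 16 while 4 ≠ 7, so T is not injective, hence not bijective.
Since T is not bijective, we determine |image(T)|. Computing x^32 mod 33 for each x (by repeated squaring, reducing mod 33 at every step), the values T(0), T(1), …, T(32) are: 0, 1, 4, 9, 16, 25, 3, 16, 31, 15, 1, 22, 12, 4, 31, 27, 25, 25, 27, 31, 4, 12, 22, 1, 15, 31, 16, 3, 25, 16, 9, 4, 1.
The distinct values are {0, 1, 3, 4, 9, 12, 15, 16, 22, 25, 27, 31}; there are 12 of them.

12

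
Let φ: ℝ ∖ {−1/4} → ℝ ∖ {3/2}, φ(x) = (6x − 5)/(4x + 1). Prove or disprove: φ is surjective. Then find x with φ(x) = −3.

For any y ≠ 3/2, solving y(4x + 1) = 6x − 5 for x gives a well-defined x ≠ −1/4. So φ is surjective.
Solving φ(x) = −3: cross-multiplying gives 6x − 5 = −3(4x + 1), which rearranges to 18x = 2, so x = 1/9.

1/9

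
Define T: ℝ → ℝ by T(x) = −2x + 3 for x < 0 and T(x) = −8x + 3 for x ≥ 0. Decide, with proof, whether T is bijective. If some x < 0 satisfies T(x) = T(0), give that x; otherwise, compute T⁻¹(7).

-2

Both pieces are strictly decreasing (slopes −2 and −8), so each is injective on its own interval.
The left piece maps (−∞, 0) onto (3, ∞); the right piece maps [0, ∞) onto (−∞, 3].
Since 3 = 3, the images partition ℝ: T is injective and surjective, hence bijective.
Because the two images are disjoint, no x < 0 has T(x) = T(0), so we compute T⁻¹(7): 7 lies in (3, ∞), so solve −2x + 3 = 7: x = (7 − 3)/(−2) = −2.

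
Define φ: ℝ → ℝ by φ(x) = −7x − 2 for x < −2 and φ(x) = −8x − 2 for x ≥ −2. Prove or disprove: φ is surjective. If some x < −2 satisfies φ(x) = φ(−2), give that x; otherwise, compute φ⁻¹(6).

Both pieces are strictly decreasing (slopes −7 and −8), so each is injective on its own interval.
The left piece maps (−∞, −2) onto (12, ∞); the right piece maps [−2, ∞) onto (−∞, 14].
The union (12, ∞) ∪ (−∞, 14] covers ℝ, so φ is surjective.
For the follow-up: the images overlap, so an x < −2 with φ(x) = φ(−2) exists. φ(−2) = 14; solving −7x − 2 = 14 for x < −2 gives x = (14 + 2)/(−7) = −16/7.

-16/7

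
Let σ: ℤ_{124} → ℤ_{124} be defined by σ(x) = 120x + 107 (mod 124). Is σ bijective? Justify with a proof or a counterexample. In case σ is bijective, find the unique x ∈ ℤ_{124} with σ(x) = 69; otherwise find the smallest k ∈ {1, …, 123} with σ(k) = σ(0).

31

We have gcd(120, 124) = 4 > 1. Taking s = 0 and t = 31: σ(0) = 107 and σ(31) = 120·31 + 107 = 3827 ≡ 107 (mod 124).
So σ(0) = σ(31) while 0 ≠ 31, thus σ is not injective, hence not bijective.
Since σ is not bijective, we find the least positive k with σ(k) = σ(0): this means 120k ≡ 0 (mod 124), i.e. 124 ∣ 120k. Since gcd(120, 124) = 4, dividing through by 4 this holds exactly when 31 ∣ 30k, and as gcd(30, 31) = 1, exactly when 31 ∣ k.
The smallest positive such k is 31.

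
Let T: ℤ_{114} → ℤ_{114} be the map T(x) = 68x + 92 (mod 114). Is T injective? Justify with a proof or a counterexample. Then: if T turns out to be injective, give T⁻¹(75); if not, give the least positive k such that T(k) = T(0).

57

We have gcd(68, 114) = 2 > 1. Taking s = 0 and t = 57: T(0) = 92 and T(57) = 68·57 + 92 = 3968 ≡ 92 (mod 114).
So T(0) = T(57) while 0 ≠ 57, therefore T is not injective.
Since T is not injective, we find the least positive k with T(k) = T(0): this means 68k ≡ 0 (mod 114), i.e. 114 ∣ 68k. Since gcd(68, 114) = 2, dividing through by 2 this holds exactly when 57 ∣ 34k, and as gcd(34, 57) = 1, exactly when 57 ∣ k.
The smallest positive such k is 57.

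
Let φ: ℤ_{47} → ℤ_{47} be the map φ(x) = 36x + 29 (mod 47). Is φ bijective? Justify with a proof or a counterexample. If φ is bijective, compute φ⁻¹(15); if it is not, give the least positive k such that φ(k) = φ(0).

44

Recall: φ is injective if φ(s) = φ(t) implies s = t.
If φ(s) = φ(t), then 36s ≡ 36t (mod 47). Because gcd(36, 47) = 1, we may cancel 36 to get s ≡ t (mod 47).
We now compute 36⁻¹ mod 47 explicitly. Euclid's algorithm: 47 = 1·36 + 11, 36 = 3·11 + 3, 11 = 3·3 + 2, 3 = 1·2 + 1; back-substituting gives 1 = 17·36 − 13·47, so 36⁻¹ ≡ 17 (mod 47).
For any y ∈ ℤ_{47}, x = 17(y − 29) mod 47 satisfies φ(x) = 36·17(y − 29) + 29 ≡ y (since 36·17 ≡ 1 mod 47). So every y has a preimage.
Therefore φ is bijective.
Since φ is bijective, we find φ⁻¹(15): we need 36x ≡ 15 − 29 ≡ 33 (mod 47). Using 36⁻¹ = 17: x ≡ 17·33 = 561 = 11·47 + 44, so x = 44.
Check: φ(44) = 36·44 + 29 = 1613 = 34·47 + 15 ≡ 15 (mod 47).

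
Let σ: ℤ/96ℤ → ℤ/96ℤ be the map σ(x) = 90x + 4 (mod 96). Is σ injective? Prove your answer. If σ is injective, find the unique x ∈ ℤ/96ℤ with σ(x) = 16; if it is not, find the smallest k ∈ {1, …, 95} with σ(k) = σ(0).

We have gcd(90, 96) = 6 > 1. Taking s = 0 and t = 16: σ(0) = 4 and σ(16) = 90·16 + 4 = 1444 ≡ 4 (mod 96).
So σ(0) = σ(16) while 0 ≠ 16, so σ is not injective.
Since σ is not injective, we find the least positive k with σ(k) = σ(0): this means 90k ≡ 0 (mod 96), i.e. 96 ∣ 90k. Since gcd(90, 96) = 6, dividing through by 6 this holds exactly when 16 ∣ 15k, and as gcd(15, 16) = 1, exactly when 16 ∣ k.
The smallest positive such k is 16.

16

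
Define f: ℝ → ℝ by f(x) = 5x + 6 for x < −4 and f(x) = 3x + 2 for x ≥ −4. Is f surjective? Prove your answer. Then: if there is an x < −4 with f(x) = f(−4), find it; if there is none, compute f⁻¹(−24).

Both pieces are strictly increasing (slopes 5 and 3), so each is injective on its own interval.
The left piece maps (−∞, −4) onto (−∞, −14); the right piece maps [−4, ∞) onto [−10, ∞).
The union (−∞, −14) ∪ [−10, ∞) omits the interval between −14 and −10; in particular −14 has no preimage. So f is not surjective.
Because the two images are disjoint, no x < −4 has f(x) = f(−4), so we compute f⁻¹(−24): −24 lies in (−∞, −14), so solve 5x + 6 = −24: x = (−24 − 6)/5 = −6.

-6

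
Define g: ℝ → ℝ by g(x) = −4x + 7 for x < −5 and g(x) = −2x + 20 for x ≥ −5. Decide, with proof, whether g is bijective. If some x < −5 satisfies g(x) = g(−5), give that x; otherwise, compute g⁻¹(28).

Both pieces are strictly decreasing (slopes −4 and −2), so each is injective on its own interval.
The left piece maps (−∞, −5) onto (27, ∞); the right piece maps [−5, ∞) onto (−∞, 30].
These images overlap. In particular g(−5) = 30 (right piece), and solving −4x + 7 = 30 on the left piece gives x = −23/4 < −5.
So g(−23/4) = g(−5) with −23/4 ≠ −5, and g is not injective, hence not bijective. This x = −23/4 is the requested value below −5.

-23/4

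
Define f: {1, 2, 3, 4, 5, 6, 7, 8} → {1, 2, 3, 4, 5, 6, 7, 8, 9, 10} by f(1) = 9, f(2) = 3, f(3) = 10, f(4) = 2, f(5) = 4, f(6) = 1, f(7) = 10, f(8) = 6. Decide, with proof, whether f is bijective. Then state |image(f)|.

f(3) = 10 = f(7) with 3 ≠ 7, so f is not injective, hence not bijective.
The image of f is {1, 2, 3, 4, 6, 9, 10}, which has 7 elements.

7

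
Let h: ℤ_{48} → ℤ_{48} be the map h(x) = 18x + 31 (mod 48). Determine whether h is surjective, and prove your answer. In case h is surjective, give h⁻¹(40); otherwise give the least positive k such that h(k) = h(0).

Since gcd(18, 48) = 6, we have 18x ≡ 0 (mod 6) for all x, so h(x) ≡ 1 (mod 6).
But 0 ≢ 1 (mod 6), so 0 ∈ ℤ_{48} has no preimage. Hence h is not surjective.
Since h is not surjective, we find the least positive k with h(k) = h(0): this means 18k ≡ 0 (mod 48), i.e. 48 ∣ 18k. Since gcd(18, 48) = 6, dividing through by 6 this holds exactly when 8 ∣ 3k, and as gcd(3, 8) = 1, exactly when 8 ∣ k.
The smallest positive such k is 8.

8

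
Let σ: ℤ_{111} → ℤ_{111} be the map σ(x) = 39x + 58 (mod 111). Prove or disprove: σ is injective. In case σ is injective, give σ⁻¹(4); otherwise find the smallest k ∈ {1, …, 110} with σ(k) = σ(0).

We have gcd(39, 111) = 3 > 1. Taking u = 0 and v = 37: σ(0) = 58 and σ(37) = 39·37 + 58 = 1501 ≡ 58 (mod 111).
So σ(0) = σ(37) while 0 ≠ 37, so σ is not injective.
Since σ is not injective, we find the least positive k with σ(k) = σ(0): this means 39k ≡ 0 (mod 111), i.e. 111 ∣ 39k. Since gcd(39, 111) = 3, dividing through by 3 this holds exactly when 37 ∣ 13k, and as gcd(13, 37) = 1, exactly when 37 ∣ k.
The smallest positive such k is 37.

37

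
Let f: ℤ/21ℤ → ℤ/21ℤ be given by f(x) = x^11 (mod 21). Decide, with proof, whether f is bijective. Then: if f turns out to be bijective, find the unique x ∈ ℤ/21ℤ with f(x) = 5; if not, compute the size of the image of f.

Computing x^11 mod 21 for each x (by repeated squaring, reducing mod 21 at every step), the values f(0), f(1), …, f(20) are: 0, 1, 11, 12, 16, 17, 6, 7, 8, 18, 19, 2, 3, 13, 14, 15, 4, 5, 9, 10, 20.
Every element of ℤ/21ℤ appears exactly once in this list, so f is a bijection, and in particular bijective.
Since f is bijective, we read off the preimage of 5 from the same table: f(17) = 5, so f⁻¹(5) = 17.

17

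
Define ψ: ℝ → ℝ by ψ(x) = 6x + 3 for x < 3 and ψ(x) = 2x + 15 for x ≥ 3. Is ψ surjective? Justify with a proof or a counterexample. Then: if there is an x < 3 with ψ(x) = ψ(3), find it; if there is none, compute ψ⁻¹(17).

Both pieces are strictly increasing (slopes 6 and 2), so each is injective on its own interval.
The left piece maps (−∞, 3) onto (−∞, 21); the right piece maps [3, ∞) onto [21, ∞).
These images together cover ℝ, so ψ is surjective.
Because the two images are disjoint, no x < 3 has ψ(x) = ψ(3), so we compute ψ⁻¹(17): 17 lies in (−∞, 21), so solve 6x + 3 = 17: x = (17 − 3)/6 = 7/3.

7/3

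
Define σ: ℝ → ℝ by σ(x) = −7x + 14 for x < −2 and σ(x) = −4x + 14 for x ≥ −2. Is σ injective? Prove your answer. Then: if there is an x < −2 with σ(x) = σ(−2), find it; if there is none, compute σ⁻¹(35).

Both pieces are strictly decreasing (slopes −7 and −4), so each is injective on its own interval.
The left piece maps (−∞, −2) onto (28, ∞); the right piece maps [−2, ∞) onto (−∞, 22].
These images are disjoint, so no value is attained by both pieces. Hence σ is injective.
Because the two images are disjoint, no x < −2 has σ(x) = σ(−2), so we compute σ⁻¹(35): 35 lies in (28, ∞), so solve −7x + 14 = 35: x = (35 − 14)/(−7) = −3.

-3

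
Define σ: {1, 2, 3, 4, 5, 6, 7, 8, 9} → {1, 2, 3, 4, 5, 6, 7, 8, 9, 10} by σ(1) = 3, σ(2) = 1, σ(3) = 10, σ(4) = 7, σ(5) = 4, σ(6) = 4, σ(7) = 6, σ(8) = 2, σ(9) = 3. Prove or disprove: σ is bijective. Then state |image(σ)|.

7

σ(5) = 4 = σ(6) with 5 ≠ 6, so σ is not injective, hence not bijective.
The image of σ is {1, 2, 3, 4, 6, 7, 10}, which has 7 elements.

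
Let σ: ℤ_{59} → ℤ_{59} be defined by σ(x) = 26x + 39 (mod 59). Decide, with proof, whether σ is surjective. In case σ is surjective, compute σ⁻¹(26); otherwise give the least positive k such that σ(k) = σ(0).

Recall that surjectivity means every element of the codomain has a preimage under σ.
Since gcd(26, 59) = 1, 26 is invertible modulo 59. Euclid's algorithm: 59 = 2·26 + 7, 26 = 3·7 + 5, 7 = 1·5 + 2, 5 = 2·2 + 1; back-substituting gives 1 = 25·26 − 11·59, so 26⁻¹ ≡ 25 (mod 59).
For any y ∈ ℤ_{59}, x = 25(y − 39) mod 59 satisfies σ(x) = 26·25(y − 39) + 39 ≡ y (since 26·25 ≡ 1 mod 59). So every y has a preimage.
Therefore σ is surjective.
Since σ is surjective, we find σ⁻¹(26): we need 26x ≡ 26 − 39 ≡ 46 (mod 59). Using 26⁻¹ = 25: x ≡ 25·46 = 1150 = 19·59 + 29, so x = 29.
Check: σ(29) = 26·29 + 39 = 793 = 13·59 + 26 ≡ 26 (mod 59).

29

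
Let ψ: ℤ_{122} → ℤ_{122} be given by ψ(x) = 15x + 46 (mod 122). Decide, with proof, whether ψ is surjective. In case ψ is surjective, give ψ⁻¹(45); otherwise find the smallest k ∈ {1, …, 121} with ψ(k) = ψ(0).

Recall: ψ is surjective if every y in the codomain equals ψ(x) for some x in the domain.
Since gcd(15, 122) = 1, 15 is invertible modulo 122. Euclid's algorithm: 122 = 8·15 + 2, 15 = 7·2 + 1; back-substituting gives 1 = 57·15 − 7·122, so 15⁻¹ ≡ 57 (mod 122).
Then y ↦ 57(y − 46) is a two-sided inverse to ψ, so every y ∈ ℤ_{122} has a preimage.
Hence ψ is surjective.
Since ψ is surjective, we compute ψ⁻¹(45): solve 15x + 46 ≡ 45 (mod 122), i.e. 15x ≡ 121 (mod 122).
Multiplying by 15⁻¹ = 57 gives x ≡ 57·121 = 6897 = 56·122 + 65 ≡ 65 (mod 122).
Check: ψ(65) = 15·65 + 46 = 1021 = 8·122 + 45 ≡ 45 (mod 122).

65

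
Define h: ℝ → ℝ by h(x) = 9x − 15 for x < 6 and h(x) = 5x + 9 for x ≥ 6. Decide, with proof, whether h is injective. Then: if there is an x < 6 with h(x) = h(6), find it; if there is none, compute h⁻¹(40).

Both pieces are strictly increasing (slopes 9 and 5), so each is injective on its own interval.
The left piece maps (−∞, 6) onto (−∞, 39); the right piece maps [6, ∞) onto [39, ∞).
These images are disjoint, so no value is attained by both pieces. So h is injective.
Because the two images are disjoint, no x < 6 has h(x) = h(6), so we compute h⁻¹(40): 40 lies in [39, ∞), so solve 5x + 9 = 40: x = (40 − 9)/5 = 31/5.

31/5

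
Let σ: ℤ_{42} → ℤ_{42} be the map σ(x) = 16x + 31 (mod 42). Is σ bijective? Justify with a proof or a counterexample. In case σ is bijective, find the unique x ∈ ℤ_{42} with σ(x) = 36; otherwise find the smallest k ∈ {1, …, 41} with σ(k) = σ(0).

We have gcd(16, 42) = 2 > 1. Taking s = 0 and t = 21: σ(0) = 31 and σ(21) = 16·21 + 31 = 367 ≡ 31 (mod 42).
So σ(0) = σ(21) while 0 ≠ 21, thus σ is not injective, hence not bijective.
Since σ is not bijective, we find the least positive k with σ(k) = σ(0): this means 16k ≡ 0 (mod 42), i.e. 42 ∣ 16k. Since gcd(16, 42) = 2, dividing through by 2 this holds exactly when 21 ∣ 8k, and as gcd(8, 21) = 1, exactly when 21 ∣ k.
The smallest positive such k is 21.

21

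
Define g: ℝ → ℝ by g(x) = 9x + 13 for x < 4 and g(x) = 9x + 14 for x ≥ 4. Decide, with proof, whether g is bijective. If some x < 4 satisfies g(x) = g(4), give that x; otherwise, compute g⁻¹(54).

Both pieces are strictly increasing (slopes 9 and 9), so each is injective on its own interval.
The left piece maps (−∞, 4) onto (−∞, 49); the right piece maps [4, ∞) onto [50, ∞).
The images leave a gap (49 has no preimage), so g is not surjective, hence not bijective.
Because the two images are disjoint, no x < 4 has g(x) = g(4), so we compute g⁻¹(54): 54 lies in [50, ∞), so solve 9x + 14 = 54: x = (54 − 14)/9 = 40/9.

40/9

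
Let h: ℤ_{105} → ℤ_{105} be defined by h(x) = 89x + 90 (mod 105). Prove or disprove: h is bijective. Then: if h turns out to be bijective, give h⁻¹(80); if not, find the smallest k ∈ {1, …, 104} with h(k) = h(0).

40

If h(u) = h(v), then 89u ≡ 89v (mod 105). Because gcd(89, 105) = 1, we may cancel 89 to get u ≡ v (mod 105).
We now compute 89⁻¹ mod 105 explicitly. Euclid's algorithm: 105 = 1·89 + 16, 89 = 5·16 + 9, 16 = 1·9 + 7, 9 = 1·7 + 2, 7 = 3·2 + 1; back-substituting gives 1 = 59·89 − 50·105, so 89⁻¹ ≡ 59 (mod 105).
For any y ∈ ℤ_{105}, x = 59(y − 90) mod 105 satisfies h(x) = 89·59(y − 90) + 90 ≡ y (since 89·59 ≡ 1 mod 105). So every y has a preimage.
Hence h is bijective.
Since h is bijective, we compute h⁻¹(80): solve 89x + 90 ≡ 80 (mod 105), i.e. 89x ≡ 95 (mod 105).
Multiplying by 89⁻¹ = 59 gives x ≡ 59·95 = 5605 = 53·105 + 40 ≡ 40 (mod 105).
Check: h(40) = 89·40 + 90 = 3650 = 34·105 + 80 ≡ 80 (mod 105).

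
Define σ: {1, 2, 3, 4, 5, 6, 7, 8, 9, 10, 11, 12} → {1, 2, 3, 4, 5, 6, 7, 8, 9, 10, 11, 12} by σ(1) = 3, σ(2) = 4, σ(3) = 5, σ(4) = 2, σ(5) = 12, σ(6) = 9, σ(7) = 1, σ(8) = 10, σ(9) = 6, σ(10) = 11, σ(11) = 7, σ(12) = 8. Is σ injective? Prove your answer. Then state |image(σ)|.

The values σ(1), …, σ(12) are 3, 4, 5, 2, 12, 9, 1, 10, 6, 11, 7, 8 — all distinct.
So σ(s) = σ(t) only when s = t, and σ is injective.
The image of σ is {1, 2, 3, 4, 5, 6, 7, 8, 9, 10, 11, 12}, which has 12 elements.

12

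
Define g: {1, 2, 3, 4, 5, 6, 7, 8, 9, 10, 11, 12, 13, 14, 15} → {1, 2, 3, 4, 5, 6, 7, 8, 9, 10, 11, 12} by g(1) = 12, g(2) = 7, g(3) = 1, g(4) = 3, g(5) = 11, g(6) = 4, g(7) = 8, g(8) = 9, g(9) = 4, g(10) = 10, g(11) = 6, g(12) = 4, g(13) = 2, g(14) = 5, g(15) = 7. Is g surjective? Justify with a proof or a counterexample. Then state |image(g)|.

Every element of the codomain has a preimage: 1 = g(3), 2 = g(13), 3 = g(4), 4 = g(6), 5 = g(14), 6 = g(11), 7 = g(2), 8 = g(7), 9 = g(8), 10 = g(10), 11 = g(5), 12 = g(1).
Thus g is surjective.
The image of g is {1, 2, 3, 4, 5, 6, 7, 8, 9, 10, 11, 12}, which has 12 elements.

12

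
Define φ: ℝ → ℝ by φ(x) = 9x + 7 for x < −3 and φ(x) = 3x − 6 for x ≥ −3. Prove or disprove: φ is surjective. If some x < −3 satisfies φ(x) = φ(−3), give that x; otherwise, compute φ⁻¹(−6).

Both pieces are strictly increasing (slopes 9 and 3), so each is injective on its own interval.
The left piece maps (−∞, −3) onto (−∞, −20); the right piece maps [−3, ∞) onto [−15, ∞).
The union (−∞, −20) ∪ [−15, ∞) omits the interval between −20 and −15; in particular −20 has no preimage. So φ is not surjective.
Because the two images are disjoint, no x < −3 has φ(x) = φ(−3), so we compute φ⁻¹(−6): −6 lies in [−15, ∞), so solve 3x − 6 = −6: x = (−6 + 6)/3 = 0.

0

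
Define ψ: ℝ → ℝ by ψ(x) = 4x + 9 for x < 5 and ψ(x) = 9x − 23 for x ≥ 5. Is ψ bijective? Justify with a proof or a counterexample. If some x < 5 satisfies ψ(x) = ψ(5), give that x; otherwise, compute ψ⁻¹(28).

13/4

Both pieces are strictly increasing (slopes 4 and 9), so each is injective on its own interval.
The left piece maps (−∞, 5) onto (−∞, 29); the right piece maps [5, ∞) onto [22, ∞).
These images overlap. In particular ψ(5) = 22 (right piece), and solving 4x + 9 = 22 on the left piece gives x = 13/4 < 5.
So ψ(13/4) = ψ(5) with 13/4 ≠ 5, and ψ is not injective, hence not bijective. This x = 13/4 is the requested value below 5.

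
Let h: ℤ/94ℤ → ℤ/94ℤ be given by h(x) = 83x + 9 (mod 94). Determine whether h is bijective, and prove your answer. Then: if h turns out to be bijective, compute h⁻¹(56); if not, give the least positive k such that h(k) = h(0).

Recall that injectivity means: for all x_1, x_2 in the domain, h(x_1) = h(x_2) implies x_1 = x_2.
If h(x_1) = h(x_2), then 83x_1 ≡ 83x_2 (mod 94). Because gcd(83, 94) = 1, we may cancel 83 to get x_1 ≡ x_2 (mod 94).
We now compute 83⁻¹ mod 94 explicitly. Euclid's algorithm: 94 = 1·83 + 11, 83 = 7·11 + 6, 11 = 1·6 + 5, 6 = 1·5 + 1; back-substituting gives 1 = 17·83 − 15·94, so 83⁻¹ ≡ 17 (mod 94).
Then y ↦ 17(y − 9) is a two-sided inverse to h, so every y ∈ ℤ/94ℤ has a preimage.
Thus h is bijective.
Since h is bijective, we find h⁻¹(56): we need 83x ≡ 56 − 9 ≡ 47 (mod 94). Using 83⁻¹ = 17: x ≡ 17·47 = 799 = 8·94 + 47, so x = 47.
Check: h(47) = 83·47 + 9 = 3910 = 41·94 + 56 ≡ 56 (mod 94).

47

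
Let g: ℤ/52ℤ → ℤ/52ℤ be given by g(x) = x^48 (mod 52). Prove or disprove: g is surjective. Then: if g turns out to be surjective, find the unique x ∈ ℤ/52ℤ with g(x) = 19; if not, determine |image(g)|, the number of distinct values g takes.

4

g(1) = 1^48 = 1.
g(3): Repeated squaring mod 52: 3^1 ≡ 3, 3^2 ≡ 3² = 9, 3^4 ≡ 9² = 81 ≡ 29, 3^8 ≡ 29² = 841 ≡ 9, 3^16 ≡ 9² = 81 ≡ 29, 3^32 ≡ 29² = 841 ≡ 9. Since 48 = 32 + 16, 3^48 ≡ 9·29: 9·29 = 261 ≡ 1. So 3^48 ≡ 1 (mod 52).
So g(1) = g(3) = 1 while 1 ≠ 3, so g is not injective.
A non-injective map from the 52-element set ℤ/52ℤ to itself takes at most 51 distinct values, so it cannot be surjective. Hence g is not surjective.
Since g is not surjective, we determine |image(g)|. Computing x^48 mod 52 for each x (by repeated squaring, reducing mod 52 at every step), the values g(0), g(1), …, g(51) are: 0, 1, 40, 1, 40, 1, 40, 1, 40, 1, 40, 1, 40, 13, 40, 1, 40, 1, 40, 1, 40, 1, 40, 1, 40, 1, 0, 1, 40, 1, 40, 1, 40, 1, 40, 1, 40, 1, 40, 13, 40, 1, 40, 1, 40, 1, 40, 1, 40, 1, 40, 1.
The distinct values are {0, 1, 13, 40}; there are 4 of them.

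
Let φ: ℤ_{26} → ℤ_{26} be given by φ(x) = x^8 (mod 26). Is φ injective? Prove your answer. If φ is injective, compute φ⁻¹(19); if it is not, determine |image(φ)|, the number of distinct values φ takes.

φ(1) = 1^8 = 1.
φ(5): Repeated squaring mod 26: 5^1 ≡ 5, 5^2 ≡ 5² = 25, 5^4 ≡ 25² = 625 ≡ 1, 5^8 ≡ 1² = 1. So 5^8 ≡ 1 (mod 26).
So φ(1) = φ(5) = 1 while 1 ≠ 5, hence φ is not injective.
Since φ is not injective, we determine |image(φ)|. Computing x^8 mod 26 for each x (by repeated squaring, reducing mod 26 at every step), the values φ(0), φ(1), …, φ(25) are: 0, 1, 22, 9, 16, 1, 16, 3, 14, 3, 22, 9, 14, 13, 14, 9, 22, 3, 14, 3, 16, 1, 16, 9, 22, 1.
The distinct values are {0, 1, 3, 9, 13, 14, 16, 22}; there are 8 of them.

8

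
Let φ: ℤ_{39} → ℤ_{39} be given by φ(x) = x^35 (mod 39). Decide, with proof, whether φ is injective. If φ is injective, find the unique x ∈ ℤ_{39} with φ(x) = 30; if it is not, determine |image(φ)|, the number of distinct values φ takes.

36

Computing x^35 mod 39 for each x (by repeated squaring, reducing mod 39 at every step), the values φ(0), φ(1), …, φ(38) are: 0, 1, 20, 9, 10, 8, 24, 28, 5, 3, 4, 32, 12, 13, 14, 33, 22, 23, 21, 37, 2, 18, 16, 17, 6, 25, 26, 27, 7, 35, 36, 34, 11, 15, 31, 29, 30, 19, 38.
Every element of ℤ_{39} appears exactly once in this list, so φ is a bijection, and in particular injective.
Since φ is injective, we read off the preimage of 30 from the same table: φ(36) = 30, so φ⁻¹(30) = 36.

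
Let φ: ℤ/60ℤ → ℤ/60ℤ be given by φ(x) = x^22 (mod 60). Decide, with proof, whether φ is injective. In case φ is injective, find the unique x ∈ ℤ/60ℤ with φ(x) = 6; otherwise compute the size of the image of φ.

12

φ(2): Repeated squaring mod 60: 2^1 ≡ 2, 2^2 ≡ 2² = 4, 2^4 ≡ 4² = 16, 2^8 ≡ 16² = 256 ≡ 16, 2^16 ≡ 16² = 256 ≡ 16. Since 22 = 16 + 4 + 2, 2^22 ≡ 16·16·4: 16·16 = 256 ≡ 16, then 16·4 = 64 ≡ 4. So 2^22 ≡ 4 (mod 60).
φ(8): Repeated squaring mod 60: 8^1 ≡ 8, 8^2 ≡ 8² = 64 ≡ 4, 8^4 ≡ 4² = 16, 8^8 ≡ 16² = 256 ≡ 16, 8^16 ≡ 16² = 256 ≡ 16. Since 22 = 16 + 4 + 2, 8^22 ≡ 16·16·4: 16·16 = 256 ≡ 16, then 16·4 = 64 ≡ 4. So 8^22 ≡ 4 (mod 60).
So φ(2) = φ(8) = 4 while 2 ≠ 8, hence φ is not injective.
Since φ is not injective, we determine |image(φ)|. Computing x^22 mod 60 for each x (by repeated squaring, reducing mod 60 at every step), the values φ(0), φ(1), …, φ(59) are: 0, 1, 4, 9, 16, 25, 36, 49, 4, 21, 40, 1, 24, 49, 16, 45, 16, 49, 24, 1, 40, 21, 4, 49, 36, 25, 16, 9, 4, 1, 0, 1, 4, 9, 16, 25, 36, 49, 4, 21, 40, 1, 24, 49, 16, 45, 16, 49, 24, 1, 40, 21, 4, 49, 36, 25, 16, 9, 4, 1.
The distinct values are {0, 1, 4, 9, 16, 21, 24, 25, 36, 40, 45, 49}; there are 12 of them.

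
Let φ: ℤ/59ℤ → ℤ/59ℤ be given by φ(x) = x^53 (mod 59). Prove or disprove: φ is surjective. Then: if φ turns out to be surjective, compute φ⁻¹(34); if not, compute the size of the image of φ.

Since 59 is prime, the nonzero elements of ℤ/59ℤ form a cyclic group of order 58.
As gcd(53, 58) = 1, raising to the 53rd power is a bijection on this group: if s^53 ≡ t^53 then (st^{−1})^53 = 1, and the only element of order dividing gcd(53, 58) = 1 is 1, so s = t.
With φ(0) = 0 this makes φ injective on all of ℤ/59ℤ, hence bijective (finite equal-size domain and codomain). In particular φ is surjective.
Since φ is surjective, we find the preimage of 34. The inverse of x ↦ x^53 on (ℤ/59ℤ)^× is x ↦ x^23, because 53·23 = 1219 = 21·58 + 1 ≡ 1 (mod 58) and x^{58} = 1 for x ≠ 0 (Fermat). So φ⁻¹(34) = 34^23 mod 59.
Repeated squaring mod 59: 34^1 ≡ 34, 34^2 ≡ 34² = 1156 ≡ 35, 34^4 ≡ 35² = 1225 ≡ 45, 34^8 ≡ 45² = 2025 ≡ 19, 34^16 ≡ 19² = 361 ≡ 7. Since 23 = 16 + 4 + 2 + 1, 34^23 ≡ 7·45·35·34: 7·45 = 315 ≡ 20, then 20·35 = 700 ≡ 51, then 51·34 = 1734 ≡ 23. So 34^23 ≡ 23 (mod 59).
Hence φ⁻¹(34) = 23.

23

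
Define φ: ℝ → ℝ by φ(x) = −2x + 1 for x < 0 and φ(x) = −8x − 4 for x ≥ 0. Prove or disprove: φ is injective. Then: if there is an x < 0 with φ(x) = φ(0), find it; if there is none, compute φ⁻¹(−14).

Both pieces are strictly decreasing (slopes −2 and −8), so each is injective on its own interval.
The left piece maps (−∞, 0) onto (1, ∞); the right piece maps [0, ∞) onto (−∞, −4].
These images are disjoint, so no value is attained by both pieces. Therefore φ is injective.
Because the two images are disjoint, no x < 0 has φ(x) = φ(0), so we compute φ⁻¹(−14): −14 lies in (−∞, −4], so solve −8x − 4 = −14: x = (−14 + 4)/(−8) = 5/4.

5/4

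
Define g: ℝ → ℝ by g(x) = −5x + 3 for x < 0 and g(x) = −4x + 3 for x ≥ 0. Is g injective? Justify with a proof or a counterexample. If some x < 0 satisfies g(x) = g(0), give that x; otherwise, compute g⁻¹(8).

Both pieces are strictly decreasing (slopes −5 and −4), so each is injective on its own interval.
The left piece maps (−∞, 0) onto (3, ∞); the right piece maps [0, ∞) onto (−∞, 3].
These images are disjoint, so no value is attained by both pieces. Hence g is injective.
Because the two images are disjoint, no x < 0 has g(x) = g(0), so we compute g⁻¹(8): 8 lies in (3, ∞), so solve −5x + 3 = 8: x = (8 − 3)/(−5) = −1.

-1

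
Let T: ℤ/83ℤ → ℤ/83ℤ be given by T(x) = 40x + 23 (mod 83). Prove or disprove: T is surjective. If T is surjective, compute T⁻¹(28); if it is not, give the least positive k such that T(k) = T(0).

Since gcd(40, 83) = 1, 40 is invertible modulo 83. Euclid's algorithm: 83 = 2·40 + 3, 40 = 13·3 + 1; back-substituting gives 1 = 27·40 − 13·83, so 40⁻¹ ≡ 27 (mod 83).
Then y ↦ 27(y − 23) is a two-sided inverse to T, so every y ∈ ℤ/83ℤ has a preimage.
So T is surjective.
Since T is surjective, we find T⁻¹(28): we need 40x ≡ 28 − 23 ≡ 5 (mod 83). Using 40⁻¹ = 27: x ≡ 27·5 = 135 = 1·83 + 52, so x = 52.
Check: T(52) = 40·52 + 23 = 2103 = 25·83 + 28 ≡ 28 (mod 83).

52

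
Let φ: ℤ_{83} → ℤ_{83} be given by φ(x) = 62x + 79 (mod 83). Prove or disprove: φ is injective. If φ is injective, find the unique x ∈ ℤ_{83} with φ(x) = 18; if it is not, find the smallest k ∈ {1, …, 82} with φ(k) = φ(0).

Recall that φ is injective when φ(s) = φ(t) forces s = t.
If φ(s) = φ(t), then 62s ≡ 62t (mod 83). Because gcd(62, 83) = 1, we may cancel 62 to get s ≡ t (mod 83).
Hence φ is injective.
We now compute 62⁻¹ mod 83 explicitly. Euclid's algorithm: 83 = 1·62 + 21, 62 = 2·21 + 20, 21 = 1·20 + 1; back-substituting gives 1 = 79·62 − 59·83, so 62⁻¹ ≡ 79 (mod 83).
Since φ is injective, we compute φ⁻¹(18): solve 62x + 79 ≡ 18 (mod 83), i.e. 62x ≡ 22 (mod 83).
Multiplying by 62⁻¹ = 79 gives x ≡ 79·22 = 1738 = 20·83 + 78 ≡ 78 (mod 83).
Check: φ(78) = 62·78 + 79 = 4915 = 59·83 + 18 ≡ 18 (mod 83).

78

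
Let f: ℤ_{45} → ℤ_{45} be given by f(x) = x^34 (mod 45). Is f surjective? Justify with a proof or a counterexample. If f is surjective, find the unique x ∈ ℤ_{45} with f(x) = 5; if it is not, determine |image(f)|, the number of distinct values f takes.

f(2): Repeated squaring mod 45: 2^1 ≡ 2, 2^2 ≡ 2² = 4, 2^4 ≡ 4² = 16, 2^8 ≡ 16² = 256 ≡ 31, 2^16 ≡ 31² = 961 ≡ 16, 2^32 ≡ 16² = 256 ≡ 31. Since 34 = 32 + 2, 2^34 ≡ 31·4: 31·4 = 124 ≡ 34. So 2^34 ≡ 34 (mod 45).
f(7): Repeated squaring mod 45: 7^1 ≡ 7, 7^2 ≡ 7² = 49 ≡ 4, 7^4 ≡ 4² = 16, 7^8 ≡ 16² = 256 ≡ 31, 7^16 ≡ 31² = 961 ≡ 16, 7^32 ≡ 16² = 256 ≡ 31. Since 34 = 32 + 2, 7^34 ≡ 31·4: 31·4 = 124 ≡ 34. So 7^34 ≡ 34 (mod 45).
So f(2) = f(7) = 34 while 2 ≠ 7, therefore f is not injective.
A non-injective map from the 45-element set ℤ_{45} to itself takes at most 44 distinct values, so it cannot be surjective. Therefore f is not surjective.
Since f is not surjective, we determine |image(f)|. Computing x^34 mod 45 for each x (by repeated squaring, reducing mod 45 at every step), the values f(0), f(1), …, f(44) are: 0, 1, 34, 9, 31, 40, 36, 34, 19, 36, 10, 16, 9, 4, 31, 0, 16, 19, 9, 1, 25, 36, 4, 4, 36, 25, 1, 9, 19, 16, 0, 31, 4, 9, 16, 10, 36, 19, 34, 36, 40, 31, 9, 34, 1.
The distinct values are {0, 1, 4, 9, 10, 16, 19, 25, 31, 34, 36, 40}; there are 12 of them.

12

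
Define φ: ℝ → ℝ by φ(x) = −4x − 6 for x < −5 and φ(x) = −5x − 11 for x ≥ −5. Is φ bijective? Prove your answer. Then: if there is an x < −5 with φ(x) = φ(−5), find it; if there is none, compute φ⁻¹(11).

-22/5

Both pieces are strictly decreasing (slopes −4 and −5), so each is injective on its own interval.
The left piece maps (−∞, −5) onto (14, ∞); the right piece maps [−5, ∞) onto (−∞, 14].
Since 14 = 14, the images partition ℝ: φ is injective and surjective, hence bijective.
Because the two images are disjoint, no x < −5 has φ(x) = φ(−5), so we compute φ⁻¹(11): 11 lies in (−∞, 14], so solve −5x − 11 = 11: x = (11 + 11)/(−5) = −22/5.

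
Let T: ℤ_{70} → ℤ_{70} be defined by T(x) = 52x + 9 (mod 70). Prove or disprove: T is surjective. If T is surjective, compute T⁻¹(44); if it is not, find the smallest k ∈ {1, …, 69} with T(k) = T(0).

35

By definition, T is surjective if every y in the codomain equals T(x) for some x in the domain.
Since gcd(52, 70) = 2, we have 52x ≡ 0 (mod 2) for all x, so T(x) ≡ 1 (mod 2).
But 0 ≢ 1 (mod 2), so 0 ∈ ℤ_{70} has no preimage. Thus T is not surjective.
Since T is not surjective, we find the least positive k with T(k) = T(0): this means 52k ≡ 0 (mod 70), i.e. 70 ∣ 52k. Since gcd(52, 70) = 2, dividing through by 2 this holds exactly when 35 ∣ 26k, and as gcd(26, 35) = 1, exactly when 35 ∣ k.
The smallest positive such k is 35.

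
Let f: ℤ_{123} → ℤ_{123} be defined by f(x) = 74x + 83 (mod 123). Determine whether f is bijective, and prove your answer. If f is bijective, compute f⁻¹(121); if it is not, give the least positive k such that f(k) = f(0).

Suppose f(x_1) = f(x_2) in ℤ_{123}. Then 74x_1 + 83 ≡ 74x_2 + 83 (mod 123), so 74(x_1 − x_2) ≡ 0 (mod 123).
Since gcd(74, 123) = 1, 74 is invertible modulo 123, hence x_1 − x_2 ≡ 0 (mod 123), i.e. x_1 = x_2.
We now compute 74⁻¹ mod 123 explicitly. Euclid's algorithm: 123 = 1·74 + 49, 74 = 1·49 + 25, 49 = 1·25 + 24, 25 = 1·24 + 1; back-substituting gives 1 = 5·74 − 3·123, so 74⁻¹ ≡ 5 (mod 123).
For any y ∈ ℤ_{123}, x = 5(y − 83) mod 123 satisfies f(x) = 74·5(y − 83) + 83 ≡ y (since 74·5 ≡ 1 mod 123). So every y has a preimage.
So f is bijective.
Since f is bijective, we compute f⁻¹(121): solve 74x + 83 ≡ 121 (mod 123), i.e. 74x ≡ 38 (mod 123).
Multiplying by 74⁻¹ = 5 gives x ≡ 5·38 = 190 = 1·123 + 67 ≡ 67 (mod 123).
Check: f(67) = 74·67 + 83 = 5041 = 40·123 + 121 ≡ 121 (mod 123).

67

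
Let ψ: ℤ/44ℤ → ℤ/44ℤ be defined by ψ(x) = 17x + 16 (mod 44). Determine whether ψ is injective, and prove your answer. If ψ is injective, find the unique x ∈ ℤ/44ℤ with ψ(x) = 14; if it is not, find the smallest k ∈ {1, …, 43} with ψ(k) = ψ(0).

18

Suppose ψ(u) = ψ(v) in ℤ/44ℤ. Then 17u + 16 ≡ 17v + 16 (mod 44), thus 17(u − v) ≡ 0 (mod 44).
Since gcd(17, 44) = 1, 17 is invertible modulo 44, so u − v ≡ 0 (mod 44), i.e. u = v.
So ψ is injective.
We now compute 17⁻¹ mod 44 explicitly. Euclid's algorithm: 44 = 2·17 + 10, 17 = 1·10 + 7, 10 = 1·7 + 3, 7 = 2·3 + 1; back-substituting gives 1 = 13·17 − 5·44, so 17⁻¹ ≡ 13 (mod 44).
Since ψ is injective, we compute ψ⁻¹(14): solve 17x + 16 ≡ 14 (mod 44), i.e. 17x ≡ 42 (mod 44).
Multiplying by 17⁻¹ = 13 gives x ≡ 13·42 = 546 = 12·44 + 18 ≡ 18 (mod 44).
Check: ψ(18) = 17·18 + 16 = 322 = 7·44 + 14 ≡ 14 (mod 44).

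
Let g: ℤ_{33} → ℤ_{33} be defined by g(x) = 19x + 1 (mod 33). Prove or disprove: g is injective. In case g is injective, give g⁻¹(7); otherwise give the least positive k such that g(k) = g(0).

9

By definition, g is injective if g(u) = g(v) implies u = v.
Suppose g(u) = g(v) in ℤ_{33}. Then 19u + 1 ≡ 19v + 1 (mod 33), so 19(u − v) ≡ 0 (mod 33).
Since gcd(19, 33) = 1, 19 is invertible modulo 33, thus u − v ≡ 0 (mod 33), i.e. u = v.
Thus g is injective.
We now compute 19⁻¹ mod 33 explicitly. Euclid's algorithm: 33 = 1·19 + 14, 19 = 1·14 + 5, 14 = 2·5 + 4, 5 = 1·4 + 1; back-substituting gives 1 = 7·19 − 4·33, so 19⁻¹ ≡ 7 (mod 33).
Since g is injective, we compute g⁻¹(7): solve 19x + 1 ≡ 7 (mod 33), i.e. 19x ≡ 6 (mod 33).
Multiplying by 19⁻¹ = 7 gives x ≡ 7·6 = 42 = 1·33 + 9 ≡ 9 (mod 33).
Check: g(9) = 19·9 + 1 = 172 = 5·33 + 7 ≡ 7 (mod 33).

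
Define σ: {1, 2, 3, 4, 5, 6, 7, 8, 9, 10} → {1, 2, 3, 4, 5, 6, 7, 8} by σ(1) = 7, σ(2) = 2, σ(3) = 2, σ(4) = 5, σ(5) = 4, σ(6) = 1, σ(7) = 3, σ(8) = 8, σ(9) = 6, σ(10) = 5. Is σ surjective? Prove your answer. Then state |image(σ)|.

8

Every element of the codomain has a preimage: 1 = σ(6), 2 = σ(2), 3 = σ(7), 4 = σ(5), 5 = σ(4), 6 = σ(9), 7 = σ(1), 8 = σ(8).
Therefore σ is surjective.
The image of σ is {1, 2, 3, 4, 5, 6, 7, 8}, which has 8 elements.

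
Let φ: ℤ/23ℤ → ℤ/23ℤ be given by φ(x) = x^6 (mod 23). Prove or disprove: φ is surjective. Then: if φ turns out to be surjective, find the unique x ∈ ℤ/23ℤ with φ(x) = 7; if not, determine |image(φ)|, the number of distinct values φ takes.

φ(11): Repeated squaring mod 23: 11^1 ≡ 11, 11^2 ≡ 11² = 121 ≡ 6, 11^4 ≡ 6² = 36 ≡ 13. Since 6 = 4 + 2, 11^6 ≡ 13·6: 13·6 = 78 ≡ 9. So 11^6 ≡ 9 (mod 23).
φ(12): Repeated squaring mod 23: 12^1 ≡ 12, 12^2 ≡ 12² = 144 ≡ 6, 12^4 ≡ 6² = 36 ≡ 13. Since 6 = 4 + 2, 12^6 ≡ 13·6: 13·6 = 78 ≡ 9. So 12^6 ≡ 9 (mod 23).
So φ(11) = φ(12) = 9 while 11 ≠ 12, so φ is not injective.
A non-injective map from the 23-element set ℤ/23ℤ to itself takes at most 22 distinct values, so it cannot be surjective. So φ is not surjective.
Since φ is not surjective, we determine |image(φ)|. Computing x^6 mod 23 for each x (by repeated squaring, reducing mod 23 at every step), the values φ(0), φ(1), …, φ(22) are: 0, 1, 18, 16, 2, 8, 12, 4, 13, 3, 6, 9, 9, 6, 3, 13, 4, 12, 8, 2, 16, 18, 1.
The distinct values are {0, 1, 2, 3, 4, 6, 8, 9, 12, 13, 16, 18}; there are 12 of them.

12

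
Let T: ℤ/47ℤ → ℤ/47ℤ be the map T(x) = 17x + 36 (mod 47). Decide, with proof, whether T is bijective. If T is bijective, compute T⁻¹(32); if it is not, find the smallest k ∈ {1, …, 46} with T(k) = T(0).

44

By definition, T is injective when T(u) = T(v) forces u = v.
Suppose T(u) = T(v) in ℤ/47ℤ. Then 17u + 36 ≡ 17v + 36 (mod 47), therefore 17(u − v) ≡ 0 (mod 47).
Since gcd(17, 47) = 1, 17 is invertible modulo 47, therefore u − v ≡ 0 (mod 47), i.e. u = v.
We now compute 17⁻¹ mod 47 explicitly. Euclid's algorithm: 47 = 2·17 + 13, 17 = 1·13 + 4, 13 = 3·4 + 1; back-substituting gives 1 = 36·17 − 13·47, so 17⁻¹ ≡ 36 (mod 47).
For any y ∈ ℤ/47ℤ, x = 36(y − 36) mod 47 satisfies T(x) = 17·36(y − 36) + 36 ≡ y (since 17·36 ≡ 1 mod 47). So every y has a preimage.
Thus T is bijective.
Since T is bijective, we find T⁻¹(32): we need 17x ≡ 32 − 36 ≡ 43 (mod 47). Using 17⁻¹ = 36: x ≡ 36·43 = 1548 = 32·47 + 44, so x = 44.
Check: T(44) = 17·44 + 36 = 784 = 16·47 + 32 ≡ 32 (mod 47).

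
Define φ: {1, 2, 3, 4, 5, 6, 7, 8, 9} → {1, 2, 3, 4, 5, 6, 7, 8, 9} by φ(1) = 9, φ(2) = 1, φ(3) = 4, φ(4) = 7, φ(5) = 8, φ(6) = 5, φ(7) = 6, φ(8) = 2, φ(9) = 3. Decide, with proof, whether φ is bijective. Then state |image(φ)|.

9

The values 9, 1, 4, 7, 8, 5, 6, 2, 3 are a permutation of {1, 2, 3, 4, 5, 6, 7, 8, 9}: each element appears exactly once.
So φ is injective and surjective, hence bijective.
The image of φ is {1, 2, 3, 4, 5, 6, 7, 8, 9}, which has 9 elements.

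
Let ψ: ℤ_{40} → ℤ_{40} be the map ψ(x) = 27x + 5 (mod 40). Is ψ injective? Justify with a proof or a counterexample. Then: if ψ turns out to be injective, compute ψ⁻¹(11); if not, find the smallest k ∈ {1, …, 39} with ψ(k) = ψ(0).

18

Recall: ψ is injective if ψ(x_1) = ψ(x_2) implies x_1 = x_2.
Suppose ψ(x_1) = ψ(x_2) in ℤ_{40}. Then 27x_1 + 5 ≡ 27x_2 + 5 (mod 40), therefore 27(x_1 − x_2) ≡ 0 (mod 40).
Since gcd(27, 40) = 1, 27 is invertible modulo 40, hence x_1 − x_2 ≡ 0 (mod 40), i.e. x_1 = x_2.
Therefore ψ is injective.
We now compute 27⁻¹ mod 40 explicitly. Euclid's algorithm: 40 = 1·27 + 13, 27 = 2·13 + 1; back-substituting gives 1 = 3·27 − 2·40, so 27⁻¹ ≡ 3 (mod 40).
Since ψ is injective, we find ψ⁻¹(11): we need 27x ≡ 11 − 5 ≡ 6 (mod 40). Using 27⁻¹ = 3: x ≡ 3·6 = 18, so x = 18.
Check: ψ(18) = 27·18 + 5 = 491 = 12·40 + 11 ≡ 11 (mod 40).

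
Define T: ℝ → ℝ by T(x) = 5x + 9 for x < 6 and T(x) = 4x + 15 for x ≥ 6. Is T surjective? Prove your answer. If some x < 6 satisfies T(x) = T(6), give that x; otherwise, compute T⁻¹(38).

29/5

Both pieces are strictly increasing (slopes 5 and 4), so each is injective on its own interval.
The left piece maps (−∞, 6) onto (−∞, 39); the right piece maps [6, ∞) onto [39, ∞).
These images together cover ℝ, so T is surjective.
Because the two images are disjoint, no x < 6 has T(x) = T(6), so we compute T⁻¹(38): 38 lies in (−∞, 39), so solve 5x + 9 = 38: x = (38 − 9)/5 = 29/5.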